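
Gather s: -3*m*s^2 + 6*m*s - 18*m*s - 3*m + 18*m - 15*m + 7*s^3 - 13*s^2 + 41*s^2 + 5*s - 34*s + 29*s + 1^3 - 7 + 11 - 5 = -12*m*s + 7*s^3 + s^2*(28 - 3*m)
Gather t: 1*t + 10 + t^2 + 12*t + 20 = t^2 + 13*t + 30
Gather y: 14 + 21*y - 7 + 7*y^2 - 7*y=7*y^2 + 14*y + 7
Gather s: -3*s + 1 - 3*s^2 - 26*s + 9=-3*s^2 - 29*s + 10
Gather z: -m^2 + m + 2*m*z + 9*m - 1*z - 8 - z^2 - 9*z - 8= -m^2 + 10*m - z^2 + z*(2*m - 10) - 16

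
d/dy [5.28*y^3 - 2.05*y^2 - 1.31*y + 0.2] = 15.84*y^2 - 4.1*y - 1.31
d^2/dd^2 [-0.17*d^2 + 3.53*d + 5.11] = -0.340000000000000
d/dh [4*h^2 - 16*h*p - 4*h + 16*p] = 8*h - 16*p - 4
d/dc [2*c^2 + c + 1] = 4*c + 1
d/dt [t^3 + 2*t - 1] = 3*t^2 + 2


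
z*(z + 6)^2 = z^3 + 12*z^2 + 36*z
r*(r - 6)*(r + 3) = r^3 - 3*r^2 - 18*r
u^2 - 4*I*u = u*(u - 4*I)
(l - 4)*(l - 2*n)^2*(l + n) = l^4 - 3*l^3*n - 4*l^3 + 12*l^2*n + 4*l*n^3 - 16*n^3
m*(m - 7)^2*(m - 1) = m^4 - 15*m^3 + 63*m^2 - 49*m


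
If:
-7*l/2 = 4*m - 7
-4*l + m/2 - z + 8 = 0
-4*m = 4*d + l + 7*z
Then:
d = -537*z/284 - 1/2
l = 2 - 16*z/71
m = 14*z/71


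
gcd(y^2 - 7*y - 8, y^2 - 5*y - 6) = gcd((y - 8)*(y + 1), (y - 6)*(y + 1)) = y + 1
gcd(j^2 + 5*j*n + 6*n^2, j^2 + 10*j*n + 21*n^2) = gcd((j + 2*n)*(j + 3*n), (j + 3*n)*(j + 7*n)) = j + 3*n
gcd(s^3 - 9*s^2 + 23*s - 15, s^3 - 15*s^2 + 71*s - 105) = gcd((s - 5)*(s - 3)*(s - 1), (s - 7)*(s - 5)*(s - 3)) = s^2 - 8*s + 15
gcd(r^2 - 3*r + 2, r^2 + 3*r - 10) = r - 2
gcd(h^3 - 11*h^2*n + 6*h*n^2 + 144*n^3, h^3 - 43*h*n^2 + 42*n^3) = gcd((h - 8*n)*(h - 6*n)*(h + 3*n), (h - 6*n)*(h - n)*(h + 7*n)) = h - 6*n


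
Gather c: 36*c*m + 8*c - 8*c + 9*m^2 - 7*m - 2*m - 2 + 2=36*c*m + 9*m^2 - 9*m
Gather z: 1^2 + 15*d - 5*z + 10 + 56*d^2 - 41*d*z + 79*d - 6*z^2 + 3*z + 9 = 56*d^2 + 94*d - 6*z^2 + z*(-41*d - 2) + 20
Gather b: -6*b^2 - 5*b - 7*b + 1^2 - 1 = -6*b^2 - 12*b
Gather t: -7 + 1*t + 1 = t - 6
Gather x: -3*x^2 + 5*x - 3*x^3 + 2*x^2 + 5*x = -3*x^3 - x^2 + 10*x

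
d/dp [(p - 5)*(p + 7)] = 2*p + 2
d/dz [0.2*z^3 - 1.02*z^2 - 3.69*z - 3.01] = 0.6*z^2 - 2.04*z - 3.69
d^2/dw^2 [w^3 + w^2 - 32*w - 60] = 6*w + 2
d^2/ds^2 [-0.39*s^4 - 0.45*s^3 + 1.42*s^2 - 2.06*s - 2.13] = -4.68*s^2 - 2.7*s + 2.84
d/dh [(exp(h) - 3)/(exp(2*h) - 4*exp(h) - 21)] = (-2*(exp(h) - 3)*(exp(h) - 2) + exp(2*h) - 4*exp(h) - 21)*exp(h)/(-exp(2*h) + 4*exp(h) + 21)^2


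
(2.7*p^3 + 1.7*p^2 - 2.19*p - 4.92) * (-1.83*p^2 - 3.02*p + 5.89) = -4.941*p^5 - 11.265*p^4 + 14.7767*p^3 + 25.6304*p^2 + 1.9593*p - 28.9788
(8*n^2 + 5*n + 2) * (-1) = -8*n^2 - 5*n - 2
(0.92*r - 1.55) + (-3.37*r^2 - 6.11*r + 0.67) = -3.37*r^2 - 5.19*r - 0.88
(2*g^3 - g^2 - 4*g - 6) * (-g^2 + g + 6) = -2*g^5 + 3*g^4 + 15*g^3 - 4*g^2 - 30*g - 36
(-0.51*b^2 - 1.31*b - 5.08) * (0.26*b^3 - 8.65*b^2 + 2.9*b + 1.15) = -0.1326*b^5 + 4.0709*b^4 + 8.5317*b^3 + 39.5565*b^2 - 16.2385*b - 5.842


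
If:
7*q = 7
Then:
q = 1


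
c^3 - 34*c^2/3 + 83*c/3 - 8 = (c - 8)*(c - 3)*(c - 1/3)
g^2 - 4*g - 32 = (g - 8)*(g + 4)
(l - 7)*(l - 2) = l^2 - 9*l + 14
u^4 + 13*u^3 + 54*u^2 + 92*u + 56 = (u + 2)^3*(u + 7)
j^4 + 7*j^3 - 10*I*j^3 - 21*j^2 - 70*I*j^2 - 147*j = j*(j + 7)*(j - 7*I)*(j - 3*I)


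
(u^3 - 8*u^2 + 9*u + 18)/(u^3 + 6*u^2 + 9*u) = (u^3 - 8*u^2 + 9*u + 18)/(u*(u^2 + 6*u + 9))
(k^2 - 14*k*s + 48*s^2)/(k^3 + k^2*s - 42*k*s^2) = (k - 8*s)/(k*(k + 7*s))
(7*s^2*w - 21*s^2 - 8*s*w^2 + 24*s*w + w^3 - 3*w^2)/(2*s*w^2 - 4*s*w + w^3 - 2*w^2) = (7*s^2*w - 21*s^2 - 8*s*w^2 + 24*s*w + w^3 - 3*w^2)/(w*(2*s*w - 4*s + w^2 - 2*w))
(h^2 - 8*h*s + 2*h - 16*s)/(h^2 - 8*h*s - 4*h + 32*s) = (h + 2)/(h - 4)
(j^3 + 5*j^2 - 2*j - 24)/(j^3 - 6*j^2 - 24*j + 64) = (j + 3)/(j - 8)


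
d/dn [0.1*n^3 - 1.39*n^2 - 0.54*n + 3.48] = 0.3*n^2 - 2.78*n - 0.54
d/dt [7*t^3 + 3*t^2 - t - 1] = 21*t^2 + 6*t - 1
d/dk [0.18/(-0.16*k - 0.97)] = 0.0288/(0.16*k + 0.97)^2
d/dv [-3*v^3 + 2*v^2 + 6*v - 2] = -9*v^2 + 4*v + 6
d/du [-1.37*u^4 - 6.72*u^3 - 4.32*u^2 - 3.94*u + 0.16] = -5.48*u^3 - 20.16*u^2 - 8.64*u - 3.94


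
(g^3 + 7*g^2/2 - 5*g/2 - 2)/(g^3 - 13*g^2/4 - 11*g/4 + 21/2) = 2*(2*g^3 + 7*g^2 - 5*g - 4)/(4*g^3 - 13*g^2 - 11*g + 42)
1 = 1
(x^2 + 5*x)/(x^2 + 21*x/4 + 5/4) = 4*x/(4*x + 1)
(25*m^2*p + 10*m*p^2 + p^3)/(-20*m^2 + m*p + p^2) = p*(5*m + p)/(-4*m + p)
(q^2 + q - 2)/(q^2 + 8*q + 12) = (q - 1)/(q + 6)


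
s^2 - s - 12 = (s - 4)*(s + 3)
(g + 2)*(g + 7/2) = g^2 + 11*g/2 + 7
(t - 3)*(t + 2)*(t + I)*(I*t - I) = I*t^4 - t^3 - 2*I*t^3 + 2*t^2 - 5*I*t^2 + 5*t + 6*I*t - 6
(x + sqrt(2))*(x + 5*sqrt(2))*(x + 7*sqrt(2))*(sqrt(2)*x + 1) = sqrt(2)*x^4 + 27*x^3 + 107*sqrt(2)*x^2 + 234*x + 70*sqrt(2)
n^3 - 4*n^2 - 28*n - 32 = (n - 8)*(n + 2)^2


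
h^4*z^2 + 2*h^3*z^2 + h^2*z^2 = h^2*(h*z + z)^2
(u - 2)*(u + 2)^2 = u^3 + 2*u^2 - 4*u - 8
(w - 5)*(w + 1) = w^2 - 4*w - 5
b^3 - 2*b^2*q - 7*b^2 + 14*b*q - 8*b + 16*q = (b - 8)*(b + 1)*(b - 2*q)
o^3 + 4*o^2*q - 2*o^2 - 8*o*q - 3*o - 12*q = (o - 3)*(o + 1)*(o + 4*q)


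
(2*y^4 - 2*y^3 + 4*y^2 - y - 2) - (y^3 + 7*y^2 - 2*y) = 2*y^4 - 3*y^3 - 3*y^2 + y - 2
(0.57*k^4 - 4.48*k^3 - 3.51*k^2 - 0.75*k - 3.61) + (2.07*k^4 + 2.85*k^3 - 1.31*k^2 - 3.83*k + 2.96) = 2.64*k^4 - 1.63*k^3 - 4.82*k^2 - 4.58*k - 0.65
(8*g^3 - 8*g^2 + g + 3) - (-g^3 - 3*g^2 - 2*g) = 9*g^3 - 5*g^2 + 3*g + 3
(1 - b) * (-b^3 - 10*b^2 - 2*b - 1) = b^4 + 9*b^3 - 8*b^2 - b - 1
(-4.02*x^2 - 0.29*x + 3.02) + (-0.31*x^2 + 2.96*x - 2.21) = -4.33*x^2 + 2.67*x + 0.81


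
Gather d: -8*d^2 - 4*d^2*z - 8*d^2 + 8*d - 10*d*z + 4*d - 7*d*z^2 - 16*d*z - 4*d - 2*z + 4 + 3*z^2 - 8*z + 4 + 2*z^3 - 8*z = d^2*(-4*z - 16) + d*(-7*z^2 - 26*z + 8) + 2*z^3 + 3*z^2 - 18*z + 8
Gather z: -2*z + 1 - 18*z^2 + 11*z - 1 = -18*z^2 + 9*z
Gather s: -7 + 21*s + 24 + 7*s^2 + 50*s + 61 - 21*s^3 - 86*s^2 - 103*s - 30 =-21*s^3 - 79*s^2 - 32*s + 48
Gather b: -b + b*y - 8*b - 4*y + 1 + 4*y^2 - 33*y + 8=b*(y - 9) + 4*y^2 - 37*y + 9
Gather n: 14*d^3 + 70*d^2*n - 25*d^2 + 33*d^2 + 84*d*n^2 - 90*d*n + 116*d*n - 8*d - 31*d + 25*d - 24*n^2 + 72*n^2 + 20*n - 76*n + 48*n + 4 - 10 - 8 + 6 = 14*d^3 + 8*d^2 - 14*d + n^2*(84*d + 48) + n*(70*d^2 + 26*d - 8) - 8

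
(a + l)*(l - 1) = a*l - a + l^2 - l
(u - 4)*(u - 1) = u^2 - 5*u + 4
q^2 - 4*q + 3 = (q - 3)*(q - 1)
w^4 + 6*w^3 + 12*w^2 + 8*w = w*(w + 2)^3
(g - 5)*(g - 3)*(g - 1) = g^3 - 9*g^2 + 23*g - 15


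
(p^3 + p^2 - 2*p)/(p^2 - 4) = p*(p - 1)/(p - 2)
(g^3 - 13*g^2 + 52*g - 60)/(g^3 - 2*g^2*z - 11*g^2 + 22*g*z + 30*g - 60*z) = (2 - g)/(-g + 2*z)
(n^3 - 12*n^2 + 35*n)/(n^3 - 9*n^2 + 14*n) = (n - 5)/(n - 2)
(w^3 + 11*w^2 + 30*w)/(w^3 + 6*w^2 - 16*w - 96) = w*(w + 5)/(w^2 - 16)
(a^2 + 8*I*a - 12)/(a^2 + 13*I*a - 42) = (a + 2*I)/(a + 7*I)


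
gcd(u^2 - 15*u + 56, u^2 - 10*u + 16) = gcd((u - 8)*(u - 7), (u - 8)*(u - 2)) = u - 8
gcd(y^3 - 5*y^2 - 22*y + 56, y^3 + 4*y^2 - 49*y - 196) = y^2 - 3*y - 28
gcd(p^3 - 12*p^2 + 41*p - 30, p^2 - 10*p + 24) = p - 6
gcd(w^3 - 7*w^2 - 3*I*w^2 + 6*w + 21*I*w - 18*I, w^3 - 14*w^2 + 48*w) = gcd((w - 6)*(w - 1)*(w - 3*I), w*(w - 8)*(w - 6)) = w - 6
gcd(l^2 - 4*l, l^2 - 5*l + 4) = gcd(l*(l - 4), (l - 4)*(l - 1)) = l - 4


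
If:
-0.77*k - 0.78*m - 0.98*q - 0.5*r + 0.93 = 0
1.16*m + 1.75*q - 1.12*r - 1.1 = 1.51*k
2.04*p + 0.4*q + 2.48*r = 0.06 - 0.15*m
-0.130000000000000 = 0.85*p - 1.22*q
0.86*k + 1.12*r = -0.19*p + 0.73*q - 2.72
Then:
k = 2.82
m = -2.91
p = 3.86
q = 2.80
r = -3.43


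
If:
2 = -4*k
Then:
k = -1/2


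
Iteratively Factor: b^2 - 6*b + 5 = (b - 1)*(b - 5)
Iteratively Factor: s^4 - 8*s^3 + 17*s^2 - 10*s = (s - 2)*(s^3 - 6*s^2 + 5*s) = s*(s - 2)*(s^2 - 6*s + 5) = s*(s - 5)*(s - 2)*(s - 1)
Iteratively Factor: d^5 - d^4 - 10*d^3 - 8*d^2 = (d + 2)*(d^4 - 3*d^3 - 4*d^2) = d*(d + 2)*(d^3 - 3*d^2 - 4*d) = d^2*(d + 2)*(d^2 - 3*d - 4) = d^2*(d + 1)*(d + 2)*(d - 4)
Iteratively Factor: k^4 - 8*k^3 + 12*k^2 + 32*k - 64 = (k - 4)*(k^3 - 4*k^2 - 4*k + 16) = (k - 4)*(k + 2)*(k^2 - 6*k + 8) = (k - 4)^2*(k + 2)*(k - 2)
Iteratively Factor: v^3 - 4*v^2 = (v)*(v^2 - 4*v) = v^2*(v - 4)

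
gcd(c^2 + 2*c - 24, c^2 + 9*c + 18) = c + 6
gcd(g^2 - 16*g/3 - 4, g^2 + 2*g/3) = g + 2/3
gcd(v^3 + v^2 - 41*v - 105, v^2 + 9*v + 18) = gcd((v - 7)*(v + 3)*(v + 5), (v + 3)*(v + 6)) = v + 3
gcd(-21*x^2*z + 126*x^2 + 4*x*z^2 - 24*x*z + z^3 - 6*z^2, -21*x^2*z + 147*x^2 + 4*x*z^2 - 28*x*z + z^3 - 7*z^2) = 21*x^2 - 4*x*z - z^2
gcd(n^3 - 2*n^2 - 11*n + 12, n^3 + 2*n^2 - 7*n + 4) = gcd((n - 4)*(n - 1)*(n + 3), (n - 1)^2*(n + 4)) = n - 1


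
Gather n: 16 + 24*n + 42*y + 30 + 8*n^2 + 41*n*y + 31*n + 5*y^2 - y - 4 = 8*n^2 + n*(41*y + 55) + 5*y^2 + 41*y + 42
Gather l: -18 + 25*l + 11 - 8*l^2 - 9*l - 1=-8*l^2 + 16*l - 8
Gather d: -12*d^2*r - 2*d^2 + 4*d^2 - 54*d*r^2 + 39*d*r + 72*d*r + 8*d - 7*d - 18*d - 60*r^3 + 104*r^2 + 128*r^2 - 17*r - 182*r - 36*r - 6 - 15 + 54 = d^2*(2 - 12*r) + d*(-54*r^2 + 111*r - 17) - 60*r^3 + 232*r^2 - 235*r + 33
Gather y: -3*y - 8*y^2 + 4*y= -8*y^2 + y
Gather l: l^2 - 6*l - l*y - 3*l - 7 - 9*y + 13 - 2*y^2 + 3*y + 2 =l^2 + l*(-y - 9) - 2*y^2 - 6*y + 8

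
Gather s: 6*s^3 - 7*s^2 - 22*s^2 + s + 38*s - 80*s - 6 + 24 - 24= 6*s^3 - 29*s^2 - 41*s - 6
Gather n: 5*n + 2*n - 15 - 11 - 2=7*n - 28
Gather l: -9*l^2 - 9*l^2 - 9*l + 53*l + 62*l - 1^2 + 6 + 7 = -18*l^2 + 106*l + 12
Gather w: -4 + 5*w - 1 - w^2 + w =-w^2 + 6*w - 5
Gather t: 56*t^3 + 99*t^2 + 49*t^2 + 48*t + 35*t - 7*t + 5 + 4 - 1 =56*t^3 + 148*t^2 + 76*t + 8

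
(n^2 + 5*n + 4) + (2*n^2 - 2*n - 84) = 3*n^2 + 3*n - 80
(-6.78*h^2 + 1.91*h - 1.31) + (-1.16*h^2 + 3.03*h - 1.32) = -7.94*h^2 + 4.94*h - 2.63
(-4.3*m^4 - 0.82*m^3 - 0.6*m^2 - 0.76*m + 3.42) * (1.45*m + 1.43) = -6.235*m^5 - 7.338*m^4 - 2.0426*m^3 - 1.96*m^2 + 3.8722*m + 4.8906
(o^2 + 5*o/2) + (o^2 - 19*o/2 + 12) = 2*o^2 - 7*o + 12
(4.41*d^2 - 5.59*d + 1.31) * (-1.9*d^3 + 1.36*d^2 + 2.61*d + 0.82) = -8.379*d^5 + 16.6186*d^4 + 1.4187*d^3 - 9.1921*d^2 - 1.1647*d + 1.0742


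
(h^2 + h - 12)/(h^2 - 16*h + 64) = (h^2 + h - 12)/(h^2 - 16*h + 64)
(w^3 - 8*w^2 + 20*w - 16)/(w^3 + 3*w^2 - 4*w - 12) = (w^2 - 6*w + 8)/(w^2 + 5*w + 6)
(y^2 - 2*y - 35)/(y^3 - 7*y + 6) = (y^2 - 2*y - 35)/(y^3 - 7*y + 6)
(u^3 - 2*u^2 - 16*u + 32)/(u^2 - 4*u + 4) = (u^2 - 16)/(u - 2)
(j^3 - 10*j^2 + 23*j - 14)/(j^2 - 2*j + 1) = (j^2 - 9*j + 14)/(j - 1)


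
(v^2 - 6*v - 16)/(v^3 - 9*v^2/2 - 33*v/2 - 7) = 2*(v - 8)/(2*v^2 - 13*v - 7)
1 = 1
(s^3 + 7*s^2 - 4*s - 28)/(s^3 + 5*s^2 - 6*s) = (s^3 + 7*s^2 - 4*s - 28)/(s*(s^2 + 5*s - 6))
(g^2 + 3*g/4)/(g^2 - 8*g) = (g + 3/4)/(g - 8)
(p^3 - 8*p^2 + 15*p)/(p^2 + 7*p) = (p^2 - 8*p + 15)/(p + 7)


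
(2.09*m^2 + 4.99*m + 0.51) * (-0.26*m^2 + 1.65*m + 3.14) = -0.5434*m^4 + 2.1511*m^3 + 14.6635*m^2 + 16.5101*m + 1.6014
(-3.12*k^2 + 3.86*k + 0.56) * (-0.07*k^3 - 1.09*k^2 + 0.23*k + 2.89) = 0.2184*k^5 + 3.1306*k^4 - 4.9642*k^3 - 8.7394*k^2 + 11.2842*k + 1.6184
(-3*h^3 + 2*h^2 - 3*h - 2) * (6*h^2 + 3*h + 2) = -18*h^5 + 3*h^4 - 18*h^3 - 17*h^2 - 12*h - 4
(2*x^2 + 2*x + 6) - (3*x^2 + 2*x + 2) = 4 - x^2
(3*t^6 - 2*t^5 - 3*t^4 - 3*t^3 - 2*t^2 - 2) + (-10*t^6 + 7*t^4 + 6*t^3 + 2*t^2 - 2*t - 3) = -7*t^6 - 2*t^5 + 4*t^4 + 3*t^3 - 2*t - 5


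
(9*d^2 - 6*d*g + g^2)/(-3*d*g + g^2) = (-3*d + g)/g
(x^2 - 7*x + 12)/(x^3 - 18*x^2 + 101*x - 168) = (x - 4)/(x^2 - 15*x + 56)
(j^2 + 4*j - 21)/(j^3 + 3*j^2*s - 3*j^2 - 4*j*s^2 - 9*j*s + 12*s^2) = (-j - 7)/(-j^2 - 3*j*s + 4*s^2)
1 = 1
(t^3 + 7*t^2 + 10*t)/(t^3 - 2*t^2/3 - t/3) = 3*(t^2 + 7*t + 10)/(3*t^2 - 2*t - 1)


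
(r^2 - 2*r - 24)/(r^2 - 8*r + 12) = (r + 4)/(r - 2)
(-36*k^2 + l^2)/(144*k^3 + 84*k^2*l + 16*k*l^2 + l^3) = (-6*k + l)/(24*k^2 + 10*k*l + l^2)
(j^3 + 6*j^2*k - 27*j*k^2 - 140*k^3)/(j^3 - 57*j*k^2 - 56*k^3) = (j^2 - j*k - 20*k^2)/(j^2 - 7*j*k - 8*k^2)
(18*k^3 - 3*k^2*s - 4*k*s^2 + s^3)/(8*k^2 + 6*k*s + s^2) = (9*k^2 - 6*k*s + s^2)/(4*k + s)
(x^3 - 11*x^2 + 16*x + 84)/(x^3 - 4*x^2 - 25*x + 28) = (x^2 - 4*x - 12)/(x^2 + 3*x - 4)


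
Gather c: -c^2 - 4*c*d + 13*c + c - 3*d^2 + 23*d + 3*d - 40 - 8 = -c^2 + c*(14 - 4*d) - 3*d^2 + 26*d - 48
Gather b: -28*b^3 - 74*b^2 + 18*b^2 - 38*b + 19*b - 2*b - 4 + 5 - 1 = -28*b^3 - 56*b^2 - 21*b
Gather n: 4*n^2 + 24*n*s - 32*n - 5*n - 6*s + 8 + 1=4*n^2 + n*(24*s - 37) - 6*s + 9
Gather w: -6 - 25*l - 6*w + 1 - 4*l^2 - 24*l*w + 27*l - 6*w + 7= -4*l^2 + 2*l + w*(-24*l - 12) + 2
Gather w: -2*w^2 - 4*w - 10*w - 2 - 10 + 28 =-2*w^2 - 14*w + 16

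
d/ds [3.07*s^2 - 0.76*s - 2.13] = 6.14*s - 0.76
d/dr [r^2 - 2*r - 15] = 2*r - 2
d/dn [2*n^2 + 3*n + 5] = 4*n + 3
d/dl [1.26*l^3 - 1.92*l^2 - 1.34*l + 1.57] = 3.78*l^2 - 3.84*l - 1.34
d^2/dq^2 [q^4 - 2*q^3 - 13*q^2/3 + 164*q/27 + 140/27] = 12*q^2 - 12*q - 26/3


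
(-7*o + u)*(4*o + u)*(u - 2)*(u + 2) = -28*o^2*u^2 + 112*o^2 - 3*o*u^3 + 12*o*u + u^4 - 4*u^2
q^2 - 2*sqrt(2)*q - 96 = (q - 8*sqrt(2))*(q + 6*sqrt(2))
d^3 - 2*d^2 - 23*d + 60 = (d - 4)*(d - 3)*(d + 5)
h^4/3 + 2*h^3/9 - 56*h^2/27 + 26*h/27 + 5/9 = (h/3 + 1)*(h - 5/3)*(h - 1)*(h + 1/3)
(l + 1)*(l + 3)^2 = l^3 + 7*l^2 + 15*l + 9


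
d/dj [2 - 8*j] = -8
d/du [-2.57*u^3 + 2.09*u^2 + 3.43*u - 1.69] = -7.71*u^2 + 4.18*u + 3.43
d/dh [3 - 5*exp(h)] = -5*exp(h)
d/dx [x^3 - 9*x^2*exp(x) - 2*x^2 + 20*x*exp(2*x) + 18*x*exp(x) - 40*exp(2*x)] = -9*x^2*exp(x) + 3*x^2 + 40*x*exp(2*x) - 4*x - 60*exp(2*x) + 18*exp(x)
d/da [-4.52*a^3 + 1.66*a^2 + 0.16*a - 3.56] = -13.56*a^2 + 3.32*a + 0.16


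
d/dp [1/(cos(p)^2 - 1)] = 2*cos(p)/sin(p)^3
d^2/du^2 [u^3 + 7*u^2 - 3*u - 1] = 6*u + 14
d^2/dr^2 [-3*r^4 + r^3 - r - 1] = 6*r*(1 - 6*r)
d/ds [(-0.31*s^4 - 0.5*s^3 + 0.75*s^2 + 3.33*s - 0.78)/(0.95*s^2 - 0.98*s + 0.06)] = (-0.589*s^5 + 0.4364*s^4 + 0.9056*s^3 - 3.9885*s^2 + 1.572*s - 0.5646)/(0.9025*s^4 - 1.862*s^3 + 1.0744*s^2 - 0.1176*s + 0.0036)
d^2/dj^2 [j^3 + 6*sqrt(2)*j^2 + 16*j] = 6*j + 12*sqrt(2)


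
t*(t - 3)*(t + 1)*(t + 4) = t^4 + 2*t^3 - 11*t^2 - 12*t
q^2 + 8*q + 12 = (q + 2)*(q + 6)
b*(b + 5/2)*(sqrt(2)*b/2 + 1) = sqrt(2)*b^3/2 + b^2 + 5*sqrt(2)*b^2/4 + 5*b/2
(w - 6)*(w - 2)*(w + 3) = w^3 - 5*w^2 - 12*w + 36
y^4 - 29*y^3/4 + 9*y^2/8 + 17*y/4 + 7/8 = (y - 7)*(y - 1)*(y + 1/4)*(y + 1/2)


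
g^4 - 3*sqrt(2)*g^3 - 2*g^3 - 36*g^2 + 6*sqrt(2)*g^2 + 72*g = g*(g - 2)*(g - 6*sqrt(2))*(g + 3*sqrt(2))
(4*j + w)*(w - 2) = 4*j*w - 8*j + w^2 - 2*w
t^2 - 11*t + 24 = (t - 8)*(t - 3)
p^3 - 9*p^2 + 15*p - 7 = (p - 7)*(p - 1)^2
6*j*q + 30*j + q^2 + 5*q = (6*j + q)*(q + 5)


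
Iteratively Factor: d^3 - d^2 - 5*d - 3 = (d - 3)*(d^2 + 2*d + 1) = (d - 3)*(d + 1)*(d + 1)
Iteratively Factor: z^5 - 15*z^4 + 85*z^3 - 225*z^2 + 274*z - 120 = (z - 1)*(z^4 - 14*z^3 + 71*z^2 - 154*z + 120) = (z - 5)*(z - 1)*(z^3 - 9*z^2 + 26*z - 24) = (z - 5)*(z - 2)*(z - 1)*(z^2 - 7*z + 12) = (z - 5)*(z - 3)*(z - 2)*(z - 1)*(z - 4)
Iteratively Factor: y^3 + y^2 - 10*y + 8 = (y - 1)*(y^2 + 2*y - 8) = (y - 1)*(y + 4)*(y - 2)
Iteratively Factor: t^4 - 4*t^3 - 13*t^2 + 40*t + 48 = (t + 1)*(t^3 - 5*t^2 - 8*t + 48) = (t - 4)*(t + 1)*(t^2 - t - 12) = (t - 4)^2*(t + 1)*(t + 3)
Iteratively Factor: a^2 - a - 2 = (a - 2)*(a + 1)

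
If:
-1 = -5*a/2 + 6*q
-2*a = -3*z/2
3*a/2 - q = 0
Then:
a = -2/13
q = -3/13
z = -8/39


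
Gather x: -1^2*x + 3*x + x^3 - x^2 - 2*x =x^3 - x^2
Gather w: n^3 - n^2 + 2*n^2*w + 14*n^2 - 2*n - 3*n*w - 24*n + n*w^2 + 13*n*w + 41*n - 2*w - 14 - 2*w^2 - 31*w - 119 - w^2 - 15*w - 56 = n^3 + 13*n^2 + 15*n + w^2*(n - 3) + w*(2*n^2 + 10*n - 48) - 189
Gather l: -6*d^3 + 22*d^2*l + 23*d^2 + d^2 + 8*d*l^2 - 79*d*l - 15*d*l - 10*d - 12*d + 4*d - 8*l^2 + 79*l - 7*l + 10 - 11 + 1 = -6*d^3 + 24*d^2 - 18*d + l^2*(8*d - 8) + l*(22*d^2 - 94*d + 72)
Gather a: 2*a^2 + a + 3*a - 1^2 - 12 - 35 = 2*a^2 + 4*a - 48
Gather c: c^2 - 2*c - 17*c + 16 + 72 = c^2 - 19*c + 88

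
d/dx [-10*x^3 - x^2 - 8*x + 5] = -30*x^2 - 2*x - 8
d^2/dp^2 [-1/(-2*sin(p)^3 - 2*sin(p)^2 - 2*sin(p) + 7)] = 2*(-18*sin(p)^6 - 22*sin(p)^5 + 12*sin(p)^4 - 37*sin(p)^3 - 6*sin(p)^2 + 47*sin(p) + 18)/(2*sin(p)^3 + 2*sin(p)^2 + 2*sin(p) - 7)^3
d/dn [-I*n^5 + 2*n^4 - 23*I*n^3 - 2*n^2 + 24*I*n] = -5*I*n^4 + 8*n^3 - 69*I*n^2 - 4*n + 24*I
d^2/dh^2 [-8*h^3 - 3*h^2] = -48*h - 6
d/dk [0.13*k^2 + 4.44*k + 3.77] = 0.26*k + 4.44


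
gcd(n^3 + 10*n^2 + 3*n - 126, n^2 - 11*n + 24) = n - 3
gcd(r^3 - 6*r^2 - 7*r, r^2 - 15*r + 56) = r - 7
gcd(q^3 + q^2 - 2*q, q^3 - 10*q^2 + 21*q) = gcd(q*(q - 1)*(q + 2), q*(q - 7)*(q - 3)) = q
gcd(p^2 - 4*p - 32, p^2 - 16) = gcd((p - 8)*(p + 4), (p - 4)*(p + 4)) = p + 4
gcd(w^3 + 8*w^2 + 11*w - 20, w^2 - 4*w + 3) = w - 1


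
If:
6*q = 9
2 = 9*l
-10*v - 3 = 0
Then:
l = 2/9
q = 3/2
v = -3/10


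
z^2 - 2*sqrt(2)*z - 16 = (z - 4*sqrt(2))*(z + 2*sqrt(2))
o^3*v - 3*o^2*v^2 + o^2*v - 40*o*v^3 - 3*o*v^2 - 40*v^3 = (o - 8*v)*(o + 5*v)*(o*v + v)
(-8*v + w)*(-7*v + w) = 56*v^2 - 15*v*w + w^2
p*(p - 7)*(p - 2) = p^3 - 9*p^2 + 14*p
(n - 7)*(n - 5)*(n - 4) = n^3 - 16*n^2 + 83*n - 140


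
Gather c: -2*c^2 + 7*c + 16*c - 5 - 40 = -2*c^2 + 23*c - 45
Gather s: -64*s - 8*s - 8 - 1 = -72*s - 9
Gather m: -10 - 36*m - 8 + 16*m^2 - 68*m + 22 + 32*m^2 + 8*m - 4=48*m^2 - 96*m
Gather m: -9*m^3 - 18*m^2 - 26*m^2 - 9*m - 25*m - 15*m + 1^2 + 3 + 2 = -9*m^3 - 44*m^2 - 49*m + 6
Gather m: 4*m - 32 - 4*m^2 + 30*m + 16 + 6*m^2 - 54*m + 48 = 2*m^2 - 20*m + 32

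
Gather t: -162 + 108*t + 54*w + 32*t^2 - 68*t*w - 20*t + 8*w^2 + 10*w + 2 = 32*t^2 + t*(88 - 68*w) + 8*w^2 + 64*w - 160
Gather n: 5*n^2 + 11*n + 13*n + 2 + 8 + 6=5*n^2 + 24*n + 16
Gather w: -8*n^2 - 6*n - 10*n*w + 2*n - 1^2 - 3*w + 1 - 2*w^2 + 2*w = -8*n^2 - 4*n - 2*w^2 + w*(-10*n - 1)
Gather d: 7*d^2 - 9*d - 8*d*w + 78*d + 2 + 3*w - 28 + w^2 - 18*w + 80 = 7*d^2 + d*(69 - 8*w) + w^2 - 15*w + 54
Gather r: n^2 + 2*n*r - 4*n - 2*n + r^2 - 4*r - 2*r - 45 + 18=n^2 - 6*n + r^2 + r*(2*n - 6) - 27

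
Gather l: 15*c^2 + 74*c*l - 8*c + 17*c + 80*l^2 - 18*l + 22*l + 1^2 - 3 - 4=15*c^2 + 9*c + 80*l^2 + l*(74*c + 4) - 6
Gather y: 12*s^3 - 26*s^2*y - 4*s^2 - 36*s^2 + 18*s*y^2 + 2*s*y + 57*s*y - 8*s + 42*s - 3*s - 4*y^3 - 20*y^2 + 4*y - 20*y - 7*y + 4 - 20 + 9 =12*s^3 - 40*s^2 + 31*s - 4*y^3 + y^2*(18*s - 20) + y*(-26*s^2 + 59*s - 23) - 7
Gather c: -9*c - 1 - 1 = -9*c - 2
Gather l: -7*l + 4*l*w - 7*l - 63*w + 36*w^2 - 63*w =l*(4*w - 14) + 36*w^2 - 126*w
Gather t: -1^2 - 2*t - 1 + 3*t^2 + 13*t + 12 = 3*t^2 + 11*t + 10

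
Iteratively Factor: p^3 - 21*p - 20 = (p + 4)*(p^2 - 4*p - 5) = (p + 1)*(p + 4)*(p - 5)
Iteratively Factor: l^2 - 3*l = (l - 3)*(l)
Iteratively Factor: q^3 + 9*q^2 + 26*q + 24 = (q + 4)*(q^2 + 5*q + 6) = (q + 2)*(q + 4)*(q + 3)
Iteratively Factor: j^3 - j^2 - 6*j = (j)*(j^2 - j - 6) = j*(j - 3)*(j + 2)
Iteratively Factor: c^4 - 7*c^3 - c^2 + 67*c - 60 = (c + 3)*(c^3 - 10*c^2 + 29*c - 20) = (c - 1)*(c + 3)*(c^2 - 9*c + 20) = (c - 4)*(c - 1)*(c + 3)*(c - 5)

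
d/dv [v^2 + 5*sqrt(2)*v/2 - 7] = 2*v + 5*sqrt(2)/2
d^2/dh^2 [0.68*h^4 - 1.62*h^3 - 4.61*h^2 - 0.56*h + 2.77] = 8.16*h^2 - 9.72*h - 9.22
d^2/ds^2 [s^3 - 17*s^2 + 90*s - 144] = 6*s - 34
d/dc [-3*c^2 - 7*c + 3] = -6*c - 7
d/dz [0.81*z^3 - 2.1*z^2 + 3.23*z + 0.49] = 2.43*z^2 - 4.2*z + 3.23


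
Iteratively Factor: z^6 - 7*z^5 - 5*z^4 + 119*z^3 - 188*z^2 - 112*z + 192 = (z - 1)*(z^5 - 6*z^4 - 11*z^3 + 108*z^2 - 80*z - 192) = (z - 3)*(z - 1)*(z^4 - 3*z^3 - 20*z^2 + 48*z + 64) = (z - 3)*(z - 1)*(z + 1)*(z^3 - 4*z^2 - 16*z + 64) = (z - 4)*(z - 3)*(z - 1)*(z + 1)*(z^2 - 16) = (z - 4)*(z - 3)*(z - 1)*(z + 1)*(z + 4)*(z - 4)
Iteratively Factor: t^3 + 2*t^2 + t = (t + 1)*(t^2 + t) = t*(t + 1)*(t + 1)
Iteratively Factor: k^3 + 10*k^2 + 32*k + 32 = (k + 2)*(k^2 + 8*k + 16) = (k + 2)*(k + 4)*(k + 4)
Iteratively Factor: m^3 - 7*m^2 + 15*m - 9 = (m - 3)*(m^2 - 4*m + 3) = (m - 3)*(m - 1)*(m - 3)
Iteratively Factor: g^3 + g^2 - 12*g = (g - 3)*(g^2 + 4*g) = g*(g - 3)*(g + 4)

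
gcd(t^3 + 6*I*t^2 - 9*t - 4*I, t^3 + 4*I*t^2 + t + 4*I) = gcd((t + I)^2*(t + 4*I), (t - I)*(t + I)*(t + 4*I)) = t^2 + 5*I*t - 4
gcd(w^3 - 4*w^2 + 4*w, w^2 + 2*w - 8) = w - 2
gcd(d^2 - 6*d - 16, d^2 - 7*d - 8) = d - 8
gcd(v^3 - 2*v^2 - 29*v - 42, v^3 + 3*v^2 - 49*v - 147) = v^2 - 4*v - 21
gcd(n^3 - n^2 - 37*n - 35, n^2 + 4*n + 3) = n + 1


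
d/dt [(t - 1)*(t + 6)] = 2*t + 5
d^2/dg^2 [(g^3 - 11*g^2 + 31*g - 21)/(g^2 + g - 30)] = 2*(73*g^3 - 1143*g^2 + 5427*g - 9621)/(g^6 + 3*g^5 - 87*g^4 - 179*g^3 + 2610*g^2 + 2700*g - 27000)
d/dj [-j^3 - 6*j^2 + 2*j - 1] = -3*j^2 - 12*j + 2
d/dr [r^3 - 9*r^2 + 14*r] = 3*r^2 - 18*r + 14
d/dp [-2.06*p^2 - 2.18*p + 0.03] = -4.12*p - 2.18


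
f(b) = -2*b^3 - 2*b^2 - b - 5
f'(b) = -6*b^2 - 4*b - 1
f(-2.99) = 33.57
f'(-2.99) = -42.68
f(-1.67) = 0.41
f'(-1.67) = -11.05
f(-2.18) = 8.40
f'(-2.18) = -20.79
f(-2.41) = 13.79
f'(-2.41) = -26.21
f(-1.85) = 2.67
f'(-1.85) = -14.14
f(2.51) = -51.74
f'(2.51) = -48.84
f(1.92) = -28.45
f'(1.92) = -30.80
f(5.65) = -435.22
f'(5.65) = -215.14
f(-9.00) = 1300.00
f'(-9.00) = -451.00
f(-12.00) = 3175.00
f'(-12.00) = -817.00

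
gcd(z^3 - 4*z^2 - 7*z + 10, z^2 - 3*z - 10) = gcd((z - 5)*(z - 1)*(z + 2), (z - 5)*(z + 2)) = z^2 - 3*z - 10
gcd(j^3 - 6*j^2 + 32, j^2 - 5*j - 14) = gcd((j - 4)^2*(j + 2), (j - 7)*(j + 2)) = j + 2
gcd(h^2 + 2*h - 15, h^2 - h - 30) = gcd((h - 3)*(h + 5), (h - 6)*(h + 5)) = h + 5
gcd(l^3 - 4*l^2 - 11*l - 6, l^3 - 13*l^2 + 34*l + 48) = l^2 - 5*l - 6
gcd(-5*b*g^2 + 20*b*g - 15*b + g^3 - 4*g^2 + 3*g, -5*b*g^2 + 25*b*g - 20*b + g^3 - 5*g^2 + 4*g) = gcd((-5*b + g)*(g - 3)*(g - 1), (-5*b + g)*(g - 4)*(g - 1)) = 5*b*g - 5*b - g^2 + g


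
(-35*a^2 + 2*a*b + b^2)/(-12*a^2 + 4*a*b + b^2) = (-35*a^2 + 2*a*b + b^2)/(-12*a^2 + 4*a*b + b^2)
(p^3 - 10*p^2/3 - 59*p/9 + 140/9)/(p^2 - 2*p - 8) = (9*p^2 + 6*p - 35)/(9*(p + 2))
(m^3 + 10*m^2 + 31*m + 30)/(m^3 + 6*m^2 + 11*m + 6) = (m + 5)/(m + 1)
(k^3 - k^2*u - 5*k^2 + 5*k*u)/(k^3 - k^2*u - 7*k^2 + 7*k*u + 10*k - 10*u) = k/(k - 2)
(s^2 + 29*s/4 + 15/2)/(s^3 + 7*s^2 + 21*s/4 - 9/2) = (4*s + 5)/(4*s^2 + 4*s - 3)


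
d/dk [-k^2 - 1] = -2*k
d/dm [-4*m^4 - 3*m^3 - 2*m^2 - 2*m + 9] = -16*m^3 - 9*m^2 - 4*m - 2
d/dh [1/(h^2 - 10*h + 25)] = 2*(5 - h)/(h^2 - 10*h + 25)^2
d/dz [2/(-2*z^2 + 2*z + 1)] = 4*(2*z - 1)/(-2*z^2 + 2*z + 1)^2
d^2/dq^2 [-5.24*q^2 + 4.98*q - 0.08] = -10.4800000000000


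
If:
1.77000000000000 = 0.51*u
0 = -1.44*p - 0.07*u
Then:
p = -0.17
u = 3.47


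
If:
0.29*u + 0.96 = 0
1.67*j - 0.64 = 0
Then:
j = 0.38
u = -3.31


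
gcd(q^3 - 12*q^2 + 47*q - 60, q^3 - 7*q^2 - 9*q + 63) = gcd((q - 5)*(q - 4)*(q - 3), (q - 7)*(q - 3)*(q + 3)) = q - 3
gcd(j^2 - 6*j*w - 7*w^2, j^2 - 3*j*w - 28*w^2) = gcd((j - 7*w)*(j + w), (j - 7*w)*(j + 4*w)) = -j + 7*w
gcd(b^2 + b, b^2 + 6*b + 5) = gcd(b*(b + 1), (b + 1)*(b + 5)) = b + 1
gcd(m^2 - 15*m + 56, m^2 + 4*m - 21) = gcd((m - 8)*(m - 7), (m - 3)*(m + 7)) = 1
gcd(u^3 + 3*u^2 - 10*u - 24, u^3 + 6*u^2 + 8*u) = u^2 + 6*u + 8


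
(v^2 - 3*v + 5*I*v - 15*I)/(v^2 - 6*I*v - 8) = (v^2 + v*(-3 + 5*I) - 15*I)/(v^2 - 6*I*v - 8)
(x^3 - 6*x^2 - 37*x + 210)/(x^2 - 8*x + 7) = (x^2 + x - 30)/(x - 1)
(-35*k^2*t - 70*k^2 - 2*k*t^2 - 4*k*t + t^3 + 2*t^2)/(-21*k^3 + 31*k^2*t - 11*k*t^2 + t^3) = (5*k*t + 10*k + t^2 + 2*t)/(3*k^2 - 4*k*t + t^2)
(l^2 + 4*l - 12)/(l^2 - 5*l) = (l^2 + 4*l - 12)/(l*(l - 5))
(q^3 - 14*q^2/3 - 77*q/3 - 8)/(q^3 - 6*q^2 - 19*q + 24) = (q + 1/3)/(q - 1)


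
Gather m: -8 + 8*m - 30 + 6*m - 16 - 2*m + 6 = 12*m - 48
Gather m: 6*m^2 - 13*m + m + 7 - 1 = 6*m^2 - 12*m + 6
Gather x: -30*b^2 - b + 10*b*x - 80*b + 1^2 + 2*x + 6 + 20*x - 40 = -30*b^2 - 81*b + x*(10*b + 22) - 33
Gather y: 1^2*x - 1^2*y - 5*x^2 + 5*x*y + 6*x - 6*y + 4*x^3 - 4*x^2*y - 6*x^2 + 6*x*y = 4*x^3 - 11*x^2 + 7*x + y*(-4*x^2 + 11*x - 7)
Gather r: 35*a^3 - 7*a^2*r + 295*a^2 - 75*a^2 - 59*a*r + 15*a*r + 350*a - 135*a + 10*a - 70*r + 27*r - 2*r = 35*a^3 + 220*a^2 + 225*a + r*(-7*a^2 - 44*a - 45)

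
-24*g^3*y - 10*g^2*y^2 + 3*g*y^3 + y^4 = y*(-3*g + y)*(2*g + y)*(4*g + y)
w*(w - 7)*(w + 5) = w^3 - 2*w^2 - 35*w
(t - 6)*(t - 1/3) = t^2 - 19*t/3 + 2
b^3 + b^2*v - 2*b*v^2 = b*(b - v)*(b + 2*v)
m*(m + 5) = m^2 + 5*m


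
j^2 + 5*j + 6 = (j + 2)*(j + 3)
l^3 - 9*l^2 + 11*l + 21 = (l - 7)*(l - 3)*(l + 1)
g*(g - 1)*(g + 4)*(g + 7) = g^4 + 10*g^3 + 17*g^2 - 28*g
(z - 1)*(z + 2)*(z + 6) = z^3 + 7*z^2 + 4*z - 12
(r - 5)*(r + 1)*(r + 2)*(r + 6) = r^4 + 4*r^3 - 25*r^2 - 88*r - 60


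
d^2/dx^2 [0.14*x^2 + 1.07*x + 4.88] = 0.280000000000000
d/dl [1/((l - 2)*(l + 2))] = -2*l/(l^4 - 8*l^2 + 16)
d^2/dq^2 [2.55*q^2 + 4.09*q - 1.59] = 5.10000000000000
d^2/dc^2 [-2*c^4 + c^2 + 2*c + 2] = 2 - 24*c^2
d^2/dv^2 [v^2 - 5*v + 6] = 2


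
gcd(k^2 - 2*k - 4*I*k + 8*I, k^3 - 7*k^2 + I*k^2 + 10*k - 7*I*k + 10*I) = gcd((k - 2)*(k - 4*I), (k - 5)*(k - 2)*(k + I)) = k - 2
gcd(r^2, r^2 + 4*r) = r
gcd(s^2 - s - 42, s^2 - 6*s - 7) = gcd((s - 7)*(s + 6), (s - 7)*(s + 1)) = s - 7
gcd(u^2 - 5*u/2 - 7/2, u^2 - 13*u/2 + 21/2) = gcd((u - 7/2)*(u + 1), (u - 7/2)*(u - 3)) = u - 7/2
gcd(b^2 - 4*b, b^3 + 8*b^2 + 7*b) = b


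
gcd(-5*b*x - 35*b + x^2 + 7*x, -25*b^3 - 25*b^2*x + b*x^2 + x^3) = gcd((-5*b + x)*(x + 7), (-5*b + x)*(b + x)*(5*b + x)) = -5*b + x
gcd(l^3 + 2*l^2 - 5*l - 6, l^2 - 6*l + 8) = l - 2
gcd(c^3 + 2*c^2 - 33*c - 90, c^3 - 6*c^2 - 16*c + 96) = c - 6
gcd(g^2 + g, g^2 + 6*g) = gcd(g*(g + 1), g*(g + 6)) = g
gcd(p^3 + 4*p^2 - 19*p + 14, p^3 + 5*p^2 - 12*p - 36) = 1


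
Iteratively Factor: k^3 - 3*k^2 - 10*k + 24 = (k + 3)*(k^2 - 6*k + 8) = (k - 4)*(k + 3)*(k - 2)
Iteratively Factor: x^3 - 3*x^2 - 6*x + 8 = (x - 1)*(x^2 - 2*x - 8) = (x - 4)*(x - 1)*(x + 2)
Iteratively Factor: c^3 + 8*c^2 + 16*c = (c + 4)*(c^2 + 4*c) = c*(c + 4)*(c + 4)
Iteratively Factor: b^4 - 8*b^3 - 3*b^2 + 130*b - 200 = (b - 2)*(b^3 - 6*b^2 - 15*b + 100) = (b - 2)*(b + 4)*(b^2 - 10*b + 25) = (b - 5)*(b - 2)*(b + 4)*(b - 5)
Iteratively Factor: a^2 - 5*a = (a - 5)*(a)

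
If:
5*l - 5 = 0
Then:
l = 1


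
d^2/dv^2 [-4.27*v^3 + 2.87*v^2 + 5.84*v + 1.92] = 5.74 - 25.62*v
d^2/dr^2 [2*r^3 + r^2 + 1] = 12*r + 2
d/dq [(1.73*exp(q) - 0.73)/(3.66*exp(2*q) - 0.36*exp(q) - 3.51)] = (-6.3318*exp(2*q) + 5.3436*exp(q) - 6.3351)*exp(q)/(13.3956*exp(4*q) - 2.6352*exp(3*q) - 25.5636*exp(2*q) + 2.5272*exp(q) + 12.3201)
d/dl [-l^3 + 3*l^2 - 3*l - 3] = -3*l^2 + 6*l - 3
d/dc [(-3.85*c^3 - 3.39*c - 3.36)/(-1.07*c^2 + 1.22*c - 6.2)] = (4.1195*c^4 - 9.394*c^3 + 67.9827*c^2 - 7.1904*c + 25.1172)/(1.1449*c^4 - 2.6108*c^3 + 14.7564*c^2 - 15.128*c + 38.44)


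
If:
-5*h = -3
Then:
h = 3/5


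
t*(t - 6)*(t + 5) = t^3 - t^2 - 30*t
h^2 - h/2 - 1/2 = (h - 1)*(h + 1/2)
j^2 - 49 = (j - 7)*(j + 7)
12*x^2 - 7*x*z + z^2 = (-4*x + z)*(-3*x + z)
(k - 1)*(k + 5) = k^2 + 4*k - 5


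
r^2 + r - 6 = (r - 2)*(r + 3)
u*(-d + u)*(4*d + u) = -4*d^2*u + 3*d*u^2 + u^3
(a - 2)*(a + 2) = a^2 - 4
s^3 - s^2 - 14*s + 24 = (s - 3)*(s - 2)*(s + 4)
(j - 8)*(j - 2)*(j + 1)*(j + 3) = j^4 - 6*j^3 - 21*j^2 + 34*j + 48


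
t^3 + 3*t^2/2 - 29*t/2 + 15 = (t - 2)*(t - 3/2)*(t + 5)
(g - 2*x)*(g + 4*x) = g^2 + 2*g*x - 8*x^2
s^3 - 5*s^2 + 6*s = s*(s - 3)*(s - 2)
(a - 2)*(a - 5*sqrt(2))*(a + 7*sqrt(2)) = a^3 - 2*a^2 + 2*sqrt(2)*a^2 - 70*a - 4*sqrt(2)*a + 140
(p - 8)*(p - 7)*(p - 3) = p^3 - 18*p^2 + 101*p - 168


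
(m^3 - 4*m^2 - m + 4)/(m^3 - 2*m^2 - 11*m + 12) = (m + 1)/(m + 3)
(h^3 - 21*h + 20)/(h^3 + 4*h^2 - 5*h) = (h - 4)/h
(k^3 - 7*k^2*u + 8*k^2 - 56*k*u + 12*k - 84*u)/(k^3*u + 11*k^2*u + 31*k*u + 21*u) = (k^3 - 7*k^2*u + 8*k^2 - 56*k*u + 12*k - 84*u)/(u*(k^3 + 11*k^2 + 31*k + 21))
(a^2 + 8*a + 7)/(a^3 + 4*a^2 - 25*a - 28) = 1/(a - 4)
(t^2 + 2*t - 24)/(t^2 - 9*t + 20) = (t + 6)/(t - 5)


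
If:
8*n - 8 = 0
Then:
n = 1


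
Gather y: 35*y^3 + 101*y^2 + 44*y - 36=35*y^3 + 101*y^2 + 44*y - 36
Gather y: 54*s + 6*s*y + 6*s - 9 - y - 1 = 60*s + y*(6*s - 1) - 10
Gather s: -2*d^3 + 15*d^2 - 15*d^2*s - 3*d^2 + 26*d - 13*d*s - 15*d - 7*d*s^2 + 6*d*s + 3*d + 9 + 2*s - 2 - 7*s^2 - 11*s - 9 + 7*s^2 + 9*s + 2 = -2*d^3 + 12*d^2 - 7*d*s^2 + 14*d + s*(-15*d^2 - 7*d)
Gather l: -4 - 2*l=-2*l - 4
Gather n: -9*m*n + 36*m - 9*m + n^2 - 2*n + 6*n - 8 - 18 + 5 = 27*m + n^2 + n*(4 - 9*m) - 21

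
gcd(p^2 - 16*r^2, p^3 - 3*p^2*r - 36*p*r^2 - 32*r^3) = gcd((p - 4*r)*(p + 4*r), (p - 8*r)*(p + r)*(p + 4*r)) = p + 4*r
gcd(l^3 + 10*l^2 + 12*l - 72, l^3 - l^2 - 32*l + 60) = l^2 + 4*l - 12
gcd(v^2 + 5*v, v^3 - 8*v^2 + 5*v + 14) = 1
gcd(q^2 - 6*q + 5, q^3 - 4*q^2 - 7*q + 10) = q^2 - 6*q + 5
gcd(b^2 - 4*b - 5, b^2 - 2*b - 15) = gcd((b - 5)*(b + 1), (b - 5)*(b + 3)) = b - 5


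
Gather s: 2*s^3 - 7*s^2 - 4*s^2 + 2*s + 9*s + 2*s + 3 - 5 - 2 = 2*s^3 - 11*s^2 + 13*s - 4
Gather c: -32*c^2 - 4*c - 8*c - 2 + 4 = -32*c^2 - 12*c + 2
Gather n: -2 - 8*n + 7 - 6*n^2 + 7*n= -6*n^2 - n + 5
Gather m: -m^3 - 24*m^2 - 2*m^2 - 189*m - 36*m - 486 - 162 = -m^3 - 26*m^2 - 225*m - 648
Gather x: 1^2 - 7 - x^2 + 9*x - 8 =-x^2 + 9*x - 14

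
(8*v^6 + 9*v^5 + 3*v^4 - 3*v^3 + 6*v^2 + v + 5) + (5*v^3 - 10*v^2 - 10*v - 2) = 8*v^6 + 9*v^5 + 3*v^4 + 2*v^3 - 4*v^2 - 9*v + 3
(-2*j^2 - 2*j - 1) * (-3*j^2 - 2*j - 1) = 6*j^4 + 10*j^3 + 9*j^2 + 4*j + 1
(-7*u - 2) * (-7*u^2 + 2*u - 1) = 49*u^3 + 3*u + 2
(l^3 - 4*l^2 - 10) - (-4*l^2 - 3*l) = l^3 + 3*l - 10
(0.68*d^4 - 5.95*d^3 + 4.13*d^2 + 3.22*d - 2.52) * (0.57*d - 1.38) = 0.3876*d^5 - 4.3299*d^4 + 10.5651*d^3 - 3.864*d^2 - 5.88*d + 3.4776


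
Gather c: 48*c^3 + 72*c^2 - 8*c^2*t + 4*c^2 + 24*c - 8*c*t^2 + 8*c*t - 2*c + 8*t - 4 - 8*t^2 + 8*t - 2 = 48*c^3 + c^2*(76 - 8*t) + c*(-8*t^2 + 8*t + 22) - 8*t^2 + 16*t - 6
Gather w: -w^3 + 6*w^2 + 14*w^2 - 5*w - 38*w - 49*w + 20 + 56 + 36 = -w^3 + 20*w^2 - 92*w + 112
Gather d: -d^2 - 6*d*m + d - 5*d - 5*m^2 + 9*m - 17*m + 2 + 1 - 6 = -d^2 + d*(-6*m - 4) - 5*m^2 - 8*m - 3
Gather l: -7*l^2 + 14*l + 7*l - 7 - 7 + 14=-7*l^2 + 21*l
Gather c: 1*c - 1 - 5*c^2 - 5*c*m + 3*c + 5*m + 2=-5*c^2 + c*(4 - 5*m) + 5*m + 1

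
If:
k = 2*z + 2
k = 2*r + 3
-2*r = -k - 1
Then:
No Solution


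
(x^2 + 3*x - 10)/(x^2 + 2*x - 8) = (x + 5)/(x + 4)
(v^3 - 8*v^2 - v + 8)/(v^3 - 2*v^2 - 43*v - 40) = (v - 1)/(v + 5)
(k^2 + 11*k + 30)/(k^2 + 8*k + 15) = (k + 6)/(k + 3)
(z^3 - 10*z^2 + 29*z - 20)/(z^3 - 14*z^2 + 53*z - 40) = (z - 4)/(z - 8)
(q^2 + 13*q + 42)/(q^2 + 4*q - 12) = (q + 7)/(q - 2)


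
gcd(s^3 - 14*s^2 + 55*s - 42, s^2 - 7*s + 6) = s^2 - 7*s + 6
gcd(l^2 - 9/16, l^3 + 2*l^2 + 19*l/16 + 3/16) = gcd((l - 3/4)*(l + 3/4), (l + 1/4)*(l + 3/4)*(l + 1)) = l + 3/4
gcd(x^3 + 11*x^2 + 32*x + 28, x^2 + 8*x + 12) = x + 2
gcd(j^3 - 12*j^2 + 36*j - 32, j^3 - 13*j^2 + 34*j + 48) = j - 8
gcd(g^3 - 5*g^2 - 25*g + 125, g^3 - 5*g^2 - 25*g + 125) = g^3 - 5*g^2 - 25*g + 125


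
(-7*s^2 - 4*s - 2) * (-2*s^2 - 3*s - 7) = 14*s^4 + 29*s^3 + 65*s^2 + 34*s + 14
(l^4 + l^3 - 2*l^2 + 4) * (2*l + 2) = 2*l^5 + 4*l^4 - 2*l^3 - 4*l^2 + 8*l + 8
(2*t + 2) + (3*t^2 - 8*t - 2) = 3*t^2 - 6*t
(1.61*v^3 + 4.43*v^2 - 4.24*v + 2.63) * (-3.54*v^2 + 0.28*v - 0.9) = -5.6994*v^5 - 15.2314*v^4 + 14.801*v^3 - 14.4844*v^2 + 4.5524*v - 2.367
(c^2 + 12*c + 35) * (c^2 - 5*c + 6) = c^4 + 7*c^3 - 19*c^2 - 103*c + 210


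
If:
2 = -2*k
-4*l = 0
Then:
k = -1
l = 0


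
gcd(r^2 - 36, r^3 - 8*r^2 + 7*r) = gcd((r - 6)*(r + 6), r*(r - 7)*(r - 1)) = 1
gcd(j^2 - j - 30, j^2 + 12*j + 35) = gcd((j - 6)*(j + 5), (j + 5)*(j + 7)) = j + 5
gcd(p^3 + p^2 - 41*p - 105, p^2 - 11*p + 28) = p - 7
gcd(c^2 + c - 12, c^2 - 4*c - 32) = c + 4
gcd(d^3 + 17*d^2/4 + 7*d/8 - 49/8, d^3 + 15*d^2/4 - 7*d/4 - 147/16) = d^2 + 21*d/4 + 49/8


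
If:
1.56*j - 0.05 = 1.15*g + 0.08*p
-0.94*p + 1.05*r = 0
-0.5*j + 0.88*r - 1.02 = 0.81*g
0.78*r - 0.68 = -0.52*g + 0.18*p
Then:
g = -0.02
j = 0.09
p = 1.33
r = 1.19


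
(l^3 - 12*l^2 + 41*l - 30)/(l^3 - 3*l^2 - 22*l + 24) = (l - 5)/(l + 4)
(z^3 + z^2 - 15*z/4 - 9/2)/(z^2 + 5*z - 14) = (z^2 + 3*z + 9/4)/(z + 7)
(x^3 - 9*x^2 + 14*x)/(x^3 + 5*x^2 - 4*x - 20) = x*(x - 7)/(x^2 + 7*x + 10)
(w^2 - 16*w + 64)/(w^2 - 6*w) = (w^2 - 16*w + 64)/(w*(w - 6))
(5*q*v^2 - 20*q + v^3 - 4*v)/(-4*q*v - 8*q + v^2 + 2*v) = (-5*q*v + 10*q - v^2 + 2*v)/(4*q - v)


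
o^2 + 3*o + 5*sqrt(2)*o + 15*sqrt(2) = (o + 3)*(o + 5*sqrt(2))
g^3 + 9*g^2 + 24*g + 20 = (g + 2)^2*(g + 5)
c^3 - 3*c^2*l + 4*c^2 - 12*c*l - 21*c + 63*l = (c - 3)*(c + 7)*(c - 3*l)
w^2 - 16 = (w - 4)*(w + 4)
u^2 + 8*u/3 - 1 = (u - 1/3)*(u + 3)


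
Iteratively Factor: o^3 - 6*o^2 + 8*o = (o - 4)*(o^2 - 2*o) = o*(o - 4)*(o - 2)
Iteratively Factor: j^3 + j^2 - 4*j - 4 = (j - 2)*(j^2 + 3*j + 2) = (j - 2)*(j + 2)*(j + 1)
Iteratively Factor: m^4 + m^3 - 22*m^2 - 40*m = (m)*(m^3 + m^2 - 22*m - 40) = m*(m + 2)*(m^2 - m - 20) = m*(m + 2)*(m + 4)*(m - 5)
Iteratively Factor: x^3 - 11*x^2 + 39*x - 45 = (x - 3)*(x^2 - 8*x + 15) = (x - 5)*(x - 3)*(x - 3)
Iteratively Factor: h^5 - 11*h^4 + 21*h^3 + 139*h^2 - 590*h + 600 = (h - 5)*(h^4 - 6*h^3 - 9*h^2 + 94*h - 120) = (h - 5)*(h - 3)*(h^3 - 3*h^2 - 18*h + 40) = (h - 5)*(h - 3)*(h + 4)*(h^2 - 7*h + 10) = (h - 5)^2*(h - 3)*(h + 4)*(h - 2)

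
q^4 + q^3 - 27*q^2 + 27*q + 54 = (q - 3)^2*(q + 1)*(q + 6)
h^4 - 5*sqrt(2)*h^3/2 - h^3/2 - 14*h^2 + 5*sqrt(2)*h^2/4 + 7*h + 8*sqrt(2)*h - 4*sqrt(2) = (h - 1/2)*(h - 4*sqrt(2))*(h - sqrt(2)/2)*(h + 2*sqrt(2))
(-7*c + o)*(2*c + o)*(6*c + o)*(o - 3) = -84*c^3*o + 252*c^3 - 44*c^2*o^2 + 132*c^2*o + c*o^3 - 3*c*o^2 + o^4 - 3*o^3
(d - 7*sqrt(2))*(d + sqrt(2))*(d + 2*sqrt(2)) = d^3 - 4*sqrt(2)*d^2 - 38*d - 28*sqrt(2)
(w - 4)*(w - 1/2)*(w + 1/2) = w^3 - 4*w^2 - w/4 + 1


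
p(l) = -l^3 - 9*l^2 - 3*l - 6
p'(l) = -3*l^2 - 18*l - 3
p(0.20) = -6.97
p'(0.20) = -6.72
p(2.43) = -80.78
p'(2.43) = -64.45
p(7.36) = -914.29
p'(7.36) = -297.99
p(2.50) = -85.38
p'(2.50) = -66.75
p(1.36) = -29.24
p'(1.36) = -33.03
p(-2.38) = -36.36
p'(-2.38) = 22.85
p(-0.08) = -5.82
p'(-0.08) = -1.58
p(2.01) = -56.51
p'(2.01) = -51.30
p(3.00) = -123.00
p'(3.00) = -84.00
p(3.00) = -123.00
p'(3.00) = -84.00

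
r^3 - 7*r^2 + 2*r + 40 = (r - 5)*(r - 4)*(r + 2)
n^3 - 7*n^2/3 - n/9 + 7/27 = (n - 7/3)*(n - 1/3)*(n + 1/3)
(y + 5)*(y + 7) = y^2 + 12*y + 35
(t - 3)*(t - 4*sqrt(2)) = t^2 - 4*sqrt(2)*t - 3*t + 12*sqrt(2)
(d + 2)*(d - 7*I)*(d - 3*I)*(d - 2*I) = d^4 + 2*d^3 - 12*I*d^3 - 41*d^2 - 24*I*d^2 - 82*d + 42*I*d + 84*I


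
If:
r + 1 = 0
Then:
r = -1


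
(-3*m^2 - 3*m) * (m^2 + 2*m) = -3*m^4 - 9*m^3 - 6*m^2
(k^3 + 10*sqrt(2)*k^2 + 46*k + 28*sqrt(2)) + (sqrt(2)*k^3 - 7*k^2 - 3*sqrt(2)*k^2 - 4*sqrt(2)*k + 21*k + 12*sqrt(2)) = k^3 + sqrt(2)*k^3 - 7*k^2 + 7*sqrt(2)*k^2 - 4*sqrt(2)*k + 67*k + 40*sqrt(2)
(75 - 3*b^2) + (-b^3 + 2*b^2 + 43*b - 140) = -b^3 - b^2 + 43*b - 65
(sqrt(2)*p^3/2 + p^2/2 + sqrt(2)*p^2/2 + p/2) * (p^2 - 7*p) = sqrt(2)*p^5/2 - 3*sqrt(2)*p^4 + p^4/2 - 7*sqrt(2)*p^3/2 - 3*p^3 - 7*p^2/2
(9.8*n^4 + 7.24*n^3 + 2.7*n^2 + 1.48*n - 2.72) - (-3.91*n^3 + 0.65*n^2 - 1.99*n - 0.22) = 9.8*n^4 + 11.15*n^3 + 2.05*n^2 + 3.47*n - 2.5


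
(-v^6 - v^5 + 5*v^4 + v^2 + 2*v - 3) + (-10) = -v^6 - v^5 + 5*v^4 + v^2 + 2*v - 13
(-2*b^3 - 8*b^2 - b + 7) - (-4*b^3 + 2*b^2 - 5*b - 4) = 2*b^3 - 10*b^2 + 4*b + 11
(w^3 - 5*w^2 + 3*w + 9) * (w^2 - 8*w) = w^5 - 13*w^4 + 43*w^3 - 15*w^2 - 72*w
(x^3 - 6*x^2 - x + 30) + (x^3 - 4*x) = 2*x^3 - 6*x^2 - 5*x + 30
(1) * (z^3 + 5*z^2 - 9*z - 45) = z^3 + 5*z^2 - 9*z - 45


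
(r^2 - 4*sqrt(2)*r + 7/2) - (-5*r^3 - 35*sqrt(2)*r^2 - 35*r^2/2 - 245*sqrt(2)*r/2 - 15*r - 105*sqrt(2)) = 5*r^3 + 37*r^2/2 + 35*sqrt(2)*r^2 + 15*r + 237*sqrt(2)*r/2 + 7/2 + 105*sqrt(2)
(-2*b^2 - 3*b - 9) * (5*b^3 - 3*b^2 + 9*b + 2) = -10*b^5 - 9*b^4 - 54*b^3 - 4*b^2 - 87*b - 18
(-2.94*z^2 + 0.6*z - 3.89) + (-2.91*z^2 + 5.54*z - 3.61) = -5.85*z^2 + 6.14*z - 7.5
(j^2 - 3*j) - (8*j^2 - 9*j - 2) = -7*j^2 + 6*j + 2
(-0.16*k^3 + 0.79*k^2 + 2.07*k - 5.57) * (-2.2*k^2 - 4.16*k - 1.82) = 0.352*k^5 - 1.0724*k^4 - 7.5492*k^3 + 2.205*k^2 + 19.4038*k + 10.1374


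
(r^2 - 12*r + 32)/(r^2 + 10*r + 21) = (r^2 - 12*r + 32)/(r^2 + 10*r + 21)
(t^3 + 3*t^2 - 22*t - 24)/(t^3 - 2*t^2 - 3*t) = (t^2 + 2*t - 24)/(t*(t - 3))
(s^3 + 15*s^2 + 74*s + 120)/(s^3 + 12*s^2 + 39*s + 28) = (s^2 + 11*s + 30)/(s^2 + 8*s + 7)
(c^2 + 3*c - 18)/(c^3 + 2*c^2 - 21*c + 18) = 1/(c - 1)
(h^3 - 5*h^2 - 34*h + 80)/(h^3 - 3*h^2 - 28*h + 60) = (h - 8)/(h - 6)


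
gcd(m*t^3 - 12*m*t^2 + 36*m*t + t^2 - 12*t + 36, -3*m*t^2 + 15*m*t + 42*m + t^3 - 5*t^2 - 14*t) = 1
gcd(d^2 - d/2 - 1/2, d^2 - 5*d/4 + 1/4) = d - 1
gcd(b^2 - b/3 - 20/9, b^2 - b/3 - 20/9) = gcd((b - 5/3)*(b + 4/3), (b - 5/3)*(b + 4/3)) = b^2 - b/3 - 20/9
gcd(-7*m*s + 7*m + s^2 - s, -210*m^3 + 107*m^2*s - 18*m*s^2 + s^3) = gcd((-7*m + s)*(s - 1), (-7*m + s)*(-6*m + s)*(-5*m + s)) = -7*m + s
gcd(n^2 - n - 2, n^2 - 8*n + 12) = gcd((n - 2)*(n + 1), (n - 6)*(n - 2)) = n - 2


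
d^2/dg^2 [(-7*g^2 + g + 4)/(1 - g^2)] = 2*(-g^3 + 9*g^2 - 3*g + 3)/(g^6 - 3*g^4 + 3*g^2 - 1)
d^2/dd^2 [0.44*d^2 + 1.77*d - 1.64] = 0.880000000000000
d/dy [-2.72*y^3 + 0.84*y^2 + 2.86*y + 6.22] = -8.16*y^2 + 1.68*y + 2.86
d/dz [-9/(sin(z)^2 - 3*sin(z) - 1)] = 9*(2*sin(z) - 3)*cos(z)/(3*sin(z) + cos(z)^2)^2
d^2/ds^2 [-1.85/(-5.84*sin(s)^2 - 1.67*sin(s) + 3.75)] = (-252.38144*sin(s)^4 - 54.12804*sin(s)^3 + 211.352695*sin(s)^2 + 96.670455*sin(s) + 91.34893)/(5.84*sin(s)^2 + 1.67*sin(s) - 3.75)^3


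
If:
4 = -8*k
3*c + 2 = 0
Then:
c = -2/3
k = -1/2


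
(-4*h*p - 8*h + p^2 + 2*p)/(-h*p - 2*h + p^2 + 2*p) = (-4*h + p)/(-h + p)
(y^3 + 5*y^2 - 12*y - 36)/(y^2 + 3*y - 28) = (y^3 + 5*y^2 - 12*y - 36)/(y^2 + 3*y - 28)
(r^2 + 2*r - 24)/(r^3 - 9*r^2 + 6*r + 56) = (r + 6)/(r^2 - 5*r - 14)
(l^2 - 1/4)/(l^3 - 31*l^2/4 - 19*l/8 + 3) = 2*(2*l + 1)/(4*l^2 - 29*l - 24)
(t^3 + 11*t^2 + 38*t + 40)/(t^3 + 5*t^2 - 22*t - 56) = (t^2 + 9*t + 20)/(t^2 + 3*t - 28)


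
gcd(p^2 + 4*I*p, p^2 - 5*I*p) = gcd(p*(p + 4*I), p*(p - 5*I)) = p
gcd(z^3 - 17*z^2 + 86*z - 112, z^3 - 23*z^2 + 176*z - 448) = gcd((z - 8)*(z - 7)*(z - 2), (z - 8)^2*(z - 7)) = z^2 - 15*z + 56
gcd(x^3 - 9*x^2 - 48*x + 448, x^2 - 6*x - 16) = x - 8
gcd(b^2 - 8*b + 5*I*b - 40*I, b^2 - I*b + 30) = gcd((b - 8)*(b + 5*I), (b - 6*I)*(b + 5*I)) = b + 5*I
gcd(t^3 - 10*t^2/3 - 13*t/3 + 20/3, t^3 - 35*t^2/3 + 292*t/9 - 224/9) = 1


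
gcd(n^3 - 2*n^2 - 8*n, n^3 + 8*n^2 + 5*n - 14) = n + 2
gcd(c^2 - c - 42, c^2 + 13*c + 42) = c + 6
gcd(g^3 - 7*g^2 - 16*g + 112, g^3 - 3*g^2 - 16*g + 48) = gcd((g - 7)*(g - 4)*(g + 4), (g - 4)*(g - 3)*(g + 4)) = g^2 - 16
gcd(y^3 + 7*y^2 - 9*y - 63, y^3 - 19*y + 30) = y - 3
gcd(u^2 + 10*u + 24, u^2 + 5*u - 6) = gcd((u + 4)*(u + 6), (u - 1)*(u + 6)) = u + 6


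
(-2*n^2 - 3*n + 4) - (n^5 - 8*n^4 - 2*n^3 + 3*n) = -n^5 + 8*n^4 + 2*n^3 - 2*n^2 - 6*n + 4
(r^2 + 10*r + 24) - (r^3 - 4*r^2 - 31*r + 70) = -r^3 + 5*r^2 + 41*r - 46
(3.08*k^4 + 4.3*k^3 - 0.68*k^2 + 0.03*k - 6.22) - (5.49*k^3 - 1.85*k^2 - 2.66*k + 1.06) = 3.08*k^4 - 1.19*k^3 + 1.17*k^2 + 2.69*k - 7.28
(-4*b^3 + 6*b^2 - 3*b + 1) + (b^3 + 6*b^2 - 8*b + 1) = -3*b^3 + 12*b^2 - 11*b + 2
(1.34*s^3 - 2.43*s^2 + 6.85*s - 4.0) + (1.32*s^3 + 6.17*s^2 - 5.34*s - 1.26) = 2.66*s^3 + 3.74*s^2 + 1.51*s - 5.26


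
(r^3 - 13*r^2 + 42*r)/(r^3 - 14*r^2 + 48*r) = (r - 7)/(r - 8)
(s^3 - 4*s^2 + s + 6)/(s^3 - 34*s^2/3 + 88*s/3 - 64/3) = 3*(s^2 - 2*s - 3)/(3*s^2 - 28*s + 32)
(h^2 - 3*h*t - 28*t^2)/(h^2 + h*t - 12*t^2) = (-h + 7*t)/(-h + 3*t)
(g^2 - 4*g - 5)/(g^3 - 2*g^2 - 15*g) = (g + 1)/(g*(g + 3))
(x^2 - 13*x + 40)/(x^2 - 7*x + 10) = (x - 8)/(x - 2)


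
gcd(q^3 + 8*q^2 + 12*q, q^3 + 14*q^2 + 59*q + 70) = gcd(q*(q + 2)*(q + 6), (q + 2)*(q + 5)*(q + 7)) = q + 2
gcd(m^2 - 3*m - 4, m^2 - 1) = m + 1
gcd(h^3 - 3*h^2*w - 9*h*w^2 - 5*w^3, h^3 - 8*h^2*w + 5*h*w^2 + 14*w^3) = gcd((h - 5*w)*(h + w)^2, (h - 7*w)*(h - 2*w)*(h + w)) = h + w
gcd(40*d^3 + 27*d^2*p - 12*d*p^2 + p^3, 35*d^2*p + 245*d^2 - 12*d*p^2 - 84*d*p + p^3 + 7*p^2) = -5*d + p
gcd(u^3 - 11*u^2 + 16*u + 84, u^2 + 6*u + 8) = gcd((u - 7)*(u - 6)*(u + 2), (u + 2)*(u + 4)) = u + 2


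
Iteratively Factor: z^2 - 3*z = (z - 3)*(z)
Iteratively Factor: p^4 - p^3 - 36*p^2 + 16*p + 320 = (p + 4)*(p^3 - 5*p^2 - 16*p + 80) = (p + 4)^2*(p^2 - 9*p + 20) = (p - 5)*(p + 4)^2*(p - 4)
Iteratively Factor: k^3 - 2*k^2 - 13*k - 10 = (k + 1)*(k^2 - 3*k - 10) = (k + 1)*(k + 2)*(k - 5)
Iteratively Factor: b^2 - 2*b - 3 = (b - 3)*(b + 1)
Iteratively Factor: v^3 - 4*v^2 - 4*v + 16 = (v - 2)*(v^2 - 2*v - 8) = (v - 4)*(v - 2)*(v + 2)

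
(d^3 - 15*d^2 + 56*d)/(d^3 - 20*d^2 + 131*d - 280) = d/(d - 5)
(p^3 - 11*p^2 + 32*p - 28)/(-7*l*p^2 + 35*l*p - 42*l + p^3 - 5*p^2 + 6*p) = (p^2 - 9*p + 14)/(-7*l*p + 21*l + p^2 - 3*p)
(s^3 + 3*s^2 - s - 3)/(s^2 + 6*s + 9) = (s^2 - 1)/(s + 3)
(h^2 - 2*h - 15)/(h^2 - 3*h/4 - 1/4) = 4*(-h^2 + 2*h + 15)/(-4*h^2 + 3*h + 1)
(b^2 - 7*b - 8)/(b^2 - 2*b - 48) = (b + 1)/(b + 6)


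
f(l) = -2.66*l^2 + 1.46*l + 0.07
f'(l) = 1.46 - 5.32*l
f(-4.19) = -52.75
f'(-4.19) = 23.75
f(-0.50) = -1.32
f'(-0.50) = 4.12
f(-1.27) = -6.07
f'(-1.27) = 8.22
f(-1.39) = -7.10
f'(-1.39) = 8.85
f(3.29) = -23.92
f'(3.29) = -16.04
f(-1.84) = -11.62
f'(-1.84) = 11.25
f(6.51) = -103.16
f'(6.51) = -33.17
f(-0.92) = -3.52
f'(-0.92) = 6.35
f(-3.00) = -28.25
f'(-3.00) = 17.42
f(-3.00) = -28.25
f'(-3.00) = 17.42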